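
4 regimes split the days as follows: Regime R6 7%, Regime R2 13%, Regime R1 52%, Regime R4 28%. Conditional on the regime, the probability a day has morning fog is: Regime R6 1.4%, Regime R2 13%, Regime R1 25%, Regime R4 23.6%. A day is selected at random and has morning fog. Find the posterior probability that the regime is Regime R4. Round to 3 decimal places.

Unnormalized posteriors (prior × likelihood):
  Regime R6: 0.07 × 0.014 = 0.00098
  Regime R2: 0.13 × 0.13 = 0.0169
  Regime R1: 0.52 × 0.25 = 0.13
  Regime R4: 0.28 × 0.236 = 0.06608
Normalizing constant = 0.21396.
P(Regime R4 | evidence) = 0.06608 / 0.21396 ≈ 0.309.

0.309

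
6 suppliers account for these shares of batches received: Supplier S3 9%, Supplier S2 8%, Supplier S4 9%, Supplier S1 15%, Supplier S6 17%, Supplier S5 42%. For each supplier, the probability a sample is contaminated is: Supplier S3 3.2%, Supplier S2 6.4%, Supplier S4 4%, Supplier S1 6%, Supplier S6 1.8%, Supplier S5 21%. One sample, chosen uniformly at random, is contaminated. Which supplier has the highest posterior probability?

Supplier S5

Compute prior × likelihood for every hypothesis:
  Supplier S3: 0.09 × 0.032 = 0.00288
  Supplier S2: 0.08 × 0.064 = 0.00512
  Supplier S4: 0.09 × 0.04 = 0.0036
  Supplier S1: 0.15 × 0.06 = 0.009
  Supplier S6: 0.17 × 0.018 = 0.00306
  Supplier S5: 0.42 × 0.21 = 0.0882
Normalizing constant = 0.11186.
Largest term belongs to Supplier S5, so Supplier S5 is most probable.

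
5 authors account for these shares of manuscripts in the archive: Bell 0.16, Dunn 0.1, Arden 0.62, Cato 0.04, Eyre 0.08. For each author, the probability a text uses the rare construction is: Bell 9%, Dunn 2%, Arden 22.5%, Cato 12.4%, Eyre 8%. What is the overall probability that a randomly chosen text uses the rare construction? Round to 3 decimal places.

Compute prior × likelihood for every hypothesis:
  Bell: 0.16 × 0.09 = 0.0144
  Dunn: 0.1 × 0.02 = 0.002
  Arden: 0.62 × 0.225 = 0.1395
  Cato: 0.04 × 0.124 = 0.00496
  Eyre: 0.08 × 0.08 = 0.0064
P(rare-form) = 0.0144 + 0.002 + 0.1395 + 0.00496 + 0.0064 = 0.16726 → 0.167.

0.167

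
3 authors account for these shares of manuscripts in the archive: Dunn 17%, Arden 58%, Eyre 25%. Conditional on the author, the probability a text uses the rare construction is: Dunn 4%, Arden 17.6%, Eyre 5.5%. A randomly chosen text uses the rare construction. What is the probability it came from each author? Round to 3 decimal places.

By Bayes' rule, posterior ∝ prior × likelihood:
  Dunn: 0.17 × 0.04 = 0.0068
  Arden: 0.58 × 0.176 = 0.10208
  Eyre: 0.25 × 0.055 = 0.01375
Total = 0.12263.
P(Dunn | rare-form) = 0.0068/0.12263 ≈ 0.055
P(Arden | rare-form) = 0.10208/0.12263 ≈ 0.832
P(Eyre | rare-form) = 0.01375/0.12263 ≈ 0.112

Dunn 0.055, Arden 0.832, Eyre 0.112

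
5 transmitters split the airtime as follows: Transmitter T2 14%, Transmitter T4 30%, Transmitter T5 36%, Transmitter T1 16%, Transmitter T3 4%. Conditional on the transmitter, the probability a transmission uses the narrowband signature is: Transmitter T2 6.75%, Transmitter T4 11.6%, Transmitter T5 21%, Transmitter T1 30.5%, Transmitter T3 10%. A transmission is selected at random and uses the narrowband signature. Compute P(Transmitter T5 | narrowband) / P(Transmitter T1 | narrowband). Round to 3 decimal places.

Compute prior × likelihood for every hypothesis:
  Transmitter T2: 0.14 × 0.0675 = 0.00945
  Transmitter T4: 0.3 × 0.116 = 0.0348
  Transmitter T5: 0.36 × 0.21 = 0.0756
  Transmitter T1: 0.16 × 0.305 = 0.0488
  Transmitter T3: 0.04 × 0.1 = 0.004
Total = 0.17265.
The ratio is 0.0756 / 0.0488 (the normalizer cancels) = 1.549.

1.549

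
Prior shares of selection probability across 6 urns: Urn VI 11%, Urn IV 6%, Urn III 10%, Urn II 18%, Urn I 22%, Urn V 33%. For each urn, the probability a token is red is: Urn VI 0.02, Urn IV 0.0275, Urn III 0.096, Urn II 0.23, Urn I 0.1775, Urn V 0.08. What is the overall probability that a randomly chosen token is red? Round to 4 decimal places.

0.1203

By Bayes' rule, posterior ∝ prior × likelihood:
  Urn VI: 0.11 × 0.02 = 0.0022
  Urn IV: 0.06 × 0.0275 = 0.00165
  Urn III: 0.1 × 0.096 = 0.0096
  Urn II: 0.18 × 0.23 = 0.0414
  Urn I: 0.22 × 0.1775 = 0.03905
  Urn V: 0.33 × 0.08 = 0.0264
P(red) = 0.0022 + 0.00165 + 0.0096 + 0.0414 + 0.03905 + 0.0264 = 0.1203 → 0.1203.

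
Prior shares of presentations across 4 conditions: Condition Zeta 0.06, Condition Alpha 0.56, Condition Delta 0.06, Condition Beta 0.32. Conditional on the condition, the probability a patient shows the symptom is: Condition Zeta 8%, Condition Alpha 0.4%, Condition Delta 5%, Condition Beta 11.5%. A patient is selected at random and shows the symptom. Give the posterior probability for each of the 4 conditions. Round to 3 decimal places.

Unnormalized posteriors (prior × likelihood):
  Condition Zeta: 0.06 × 0.08 = 0.0048
  Condition Alpha: 0.56 × 0.004 = 0.00224
  Condition Delta: 0.06 × 0.05 = 0.003
  Condition Beta: 0.32 × 0.115 = 0.0368
Total = 0.04684.
P(Condition Zeta | symptomatic) = 0.0048/0.04684 ≈ 0.102
P(Condition Alpha | symptomatic) = 0.00224/0.04684 ≈ 0.048
P(Condition Delta | symptomatic) = 0.003/0.04684 ≈ 0.064
P(Condition Beta | symptomatic) = 0.0368/0.04684 ≈ 0.786

Condition Zeta 0.102, Condition Alpha 0.048, Condition Delta 0.064, Condition Beta 0.786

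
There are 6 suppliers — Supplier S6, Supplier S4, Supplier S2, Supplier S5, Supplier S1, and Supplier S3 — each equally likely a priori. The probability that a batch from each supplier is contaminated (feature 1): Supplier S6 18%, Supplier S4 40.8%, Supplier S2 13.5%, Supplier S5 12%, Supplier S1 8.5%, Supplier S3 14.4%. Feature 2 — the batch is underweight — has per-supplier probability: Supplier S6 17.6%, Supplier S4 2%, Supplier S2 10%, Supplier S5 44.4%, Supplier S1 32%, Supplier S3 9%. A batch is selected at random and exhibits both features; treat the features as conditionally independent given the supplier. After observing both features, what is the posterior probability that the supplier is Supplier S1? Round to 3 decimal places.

Since the prior is uniform, the posterior is proportional to the likelihood:
  Supplier S6: 0.18 × 0.176 = 0.03168
  Supplier S4: 0.408 × 0.02 = 0.00816
  Supplier S2: 0.135 × 0.1 = 0.0135
  Supplier S5: 0.12 × 0.444 = 0.05328
  Supplier S1: 0.085 × 0.32 = 0.0272
  Supplier S3: 0.144 × 0.09 = 0.01296
Normalizing constant = 0.14678.
P(Supplier S1 | evidence) = 0.0272 / 0.14678 ≈ 0.185.

0.185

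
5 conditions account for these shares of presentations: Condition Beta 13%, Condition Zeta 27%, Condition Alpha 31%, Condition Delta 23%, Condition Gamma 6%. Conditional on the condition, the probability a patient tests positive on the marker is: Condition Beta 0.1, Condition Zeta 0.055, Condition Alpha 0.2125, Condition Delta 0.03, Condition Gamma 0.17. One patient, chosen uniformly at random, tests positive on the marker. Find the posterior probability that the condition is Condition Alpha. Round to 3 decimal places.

0.594

Prior × likelihood for each hypothesis:
  Condition Beta: 0.13 × 0.1 = 0.013
  Condition Zeta: 0.27 × 0.055 = 0.01485
  Condition Alpha: 0.31 × 0.2125 = 0.065875
  Condition Delta: 0.23 × 0.03 = 0.0069
  Condition Gamma: 0.06 × 0.17 = 0.0102
Total = 0.110825.
P(Condition Alpha | evidence) = 0.065875 / 0.110825 ≈ 0.594.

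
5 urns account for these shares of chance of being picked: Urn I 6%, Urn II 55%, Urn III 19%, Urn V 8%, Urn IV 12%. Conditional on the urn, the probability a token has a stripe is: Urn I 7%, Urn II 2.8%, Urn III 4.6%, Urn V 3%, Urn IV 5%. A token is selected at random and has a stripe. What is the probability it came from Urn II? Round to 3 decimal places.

0.419

Prior × likelihood for each hypothesis:
  Urn I: 0.06 × 0.07 = 0.0042
  Urn II: 0.55 × 0.028 = 0.0154
  Urn III: 0.19 × 0.046 = 0.00874
  Urn V: 0.08 × 0.03 = 0.0024
  Urn IV: 0.12 × 0.05 = 0.006
Sum = 0.03674.
P(Urn II | evidence) = 0.0154 / 0.03674 ≈ 0.419.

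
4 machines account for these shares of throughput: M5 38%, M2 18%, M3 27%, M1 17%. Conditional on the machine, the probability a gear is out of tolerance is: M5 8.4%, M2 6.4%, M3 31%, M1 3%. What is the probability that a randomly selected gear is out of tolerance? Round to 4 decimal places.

Unnormalized posteriors (prior × likelihood):
  M5: 0.38 × 0.084 = 0.03192
  M2: 0.18 × 0.064 = 0.01152
  M3: 0.27 × 0.31 = 0.0837
  M1: 0.17 × 0.03 = 0.0051
P(oversize) = 0.03192 + 0.01152 + 0.0837 + 0.0051 = 0.13224 → 0.1322.

0.1322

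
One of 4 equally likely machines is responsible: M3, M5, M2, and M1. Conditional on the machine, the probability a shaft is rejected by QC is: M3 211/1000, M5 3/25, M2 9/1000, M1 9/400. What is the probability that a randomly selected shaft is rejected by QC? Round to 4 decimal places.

Since the prior is uniform, the posterior is proportional to the likelihood:
  M3: 0.211
  M5: 0.12
  M2: 0.009
  M1: 0.0225
P(rejected) = (1/4) × (0.211 + 0.12 + 0.009 + 0.0225) = 0.3625/4 ≈ 0.0906.

0.0906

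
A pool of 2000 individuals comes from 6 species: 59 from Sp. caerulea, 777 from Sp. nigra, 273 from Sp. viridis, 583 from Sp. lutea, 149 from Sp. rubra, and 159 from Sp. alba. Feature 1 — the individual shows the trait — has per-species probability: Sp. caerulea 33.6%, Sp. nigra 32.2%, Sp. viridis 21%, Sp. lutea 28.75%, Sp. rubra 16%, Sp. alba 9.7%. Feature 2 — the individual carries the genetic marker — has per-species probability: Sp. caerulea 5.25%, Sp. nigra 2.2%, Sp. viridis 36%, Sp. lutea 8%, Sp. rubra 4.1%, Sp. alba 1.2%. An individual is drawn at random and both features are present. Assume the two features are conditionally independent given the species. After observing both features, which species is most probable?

Sp. viridis

By Bayes' rule, posterior ∝ prior × likelihood:
  Sp. caerulea: 0.0295 × 0.336 × 0.0525 = 0.00052038
  Sp. nigra: 0.3885 × 0.322 × 0.022 = 0.002752134
  Sp. viridis: 0.1365 × 0.21 × 0.36 = 0.0103194
  Sp. lutea: 0.2915 × 0.2875 × 0.08 = 0.0067045
  Sp. rubra: 0.0745 × 0.16 × 0.041 = 0.00048872
  Sp. alba: 0.0795 × 0.097 × 0.012 = 0.000092538
Normalizing constant = 0.020877672.
Largest term belongs to Sp. viridis, so Sp. viridis is most probable.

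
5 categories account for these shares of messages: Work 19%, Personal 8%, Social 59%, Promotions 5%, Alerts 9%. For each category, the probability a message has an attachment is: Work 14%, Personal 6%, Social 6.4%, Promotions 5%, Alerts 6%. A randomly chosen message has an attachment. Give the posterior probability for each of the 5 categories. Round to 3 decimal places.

Work 0.345, Personal 0.062, Social 0.490, Promotions 0.032, Alerts 0.070

Compute prior × likelihood for every hypothesis:
  Work: 0.19 × 0.14 = 0.0266
  Personal: 0.08 × 0.06 = 0.0048
  Social: 0.59 × 0.064 = 0.03776
  Promotions: 0.05 × 0.05 = 0.0025
  Alerts: 0.09 × 0.06 = 0.0054
Total = 0.07706.
P(Work | attachment) = 0.0266/0.07706 ≈ 0.345
P(Personal | attachment) = 0.0048/0.07706 ≈ 0.062
P(Social | attachment) = 0.03776/0.07706 ≈ 0.490
P(Promotions | attachment) = 0.0025/0.07706 ≈ 0.032
P(Alerts | attachment) = 0.0054/0.07706 ≈ 0.070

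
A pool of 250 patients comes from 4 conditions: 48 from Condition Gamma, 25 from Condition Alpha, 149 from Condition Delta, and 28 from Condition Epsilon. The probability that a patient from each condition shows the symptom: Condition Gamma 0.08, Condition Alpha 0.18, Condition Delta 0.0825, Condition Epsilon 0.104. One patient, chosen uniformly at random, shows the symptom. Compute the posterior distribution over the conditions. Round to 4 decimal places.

By Bayes' rule, posterior ∝ prior × likelihood:
  Condition Gamma: 0.192 × 0.08 = 0.01536
  Condition Alpha: 0.1 × 0.18 = 0.018
  Condition Delta: 0.596 × 0.0825 = 0.04917
  Condition Epsilon: 0.112 × 0.104 = 0.011648
Sum = 0.094178.
P(Condition Gamma | symptomatic) = 0.01536/0.094178 ≈ 0.1631
P(Condition Alpha | symptomatic) = 0.018/0.094178 ≈ 0.1911
P(Condition Delta | symptomatic) = 0.04917/0.094178 ≈ 0.5221
P(Condition Epsilon | symptomatic) = 0.011648/0.094178 ≈ 0.1237

Condition Gamma 0.1631, Condition Alpha 0.1911, Condition Delta 0.5221, Condition Epsilon 0.1237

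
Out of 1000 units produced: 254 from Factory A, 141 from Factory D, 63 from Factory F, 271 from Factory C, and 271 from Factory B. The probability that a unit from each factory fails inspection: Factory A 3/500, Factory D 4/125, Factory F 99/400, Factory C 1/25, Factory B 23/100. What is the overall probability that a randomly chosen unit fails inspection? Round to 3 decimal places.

Prior × likelihood for each hypothesis:
  Factory A: 0.254 × 0.006 = 0.001524
  Factory D: 0.141 × 0.032 = 0.004512
  Factory F: 0.063 × 0.2475 = 0.0155925
  Factory C: 0.271 × 0.04 = 0.01084
  Factory B: 0.271 × 0.23 = 0.06233
P(nonconforming) = 0.001524 + 0.004512 + 0.0155925 + 0.01084 + 0.06233 = 0.0947985 → 0.095.

0.095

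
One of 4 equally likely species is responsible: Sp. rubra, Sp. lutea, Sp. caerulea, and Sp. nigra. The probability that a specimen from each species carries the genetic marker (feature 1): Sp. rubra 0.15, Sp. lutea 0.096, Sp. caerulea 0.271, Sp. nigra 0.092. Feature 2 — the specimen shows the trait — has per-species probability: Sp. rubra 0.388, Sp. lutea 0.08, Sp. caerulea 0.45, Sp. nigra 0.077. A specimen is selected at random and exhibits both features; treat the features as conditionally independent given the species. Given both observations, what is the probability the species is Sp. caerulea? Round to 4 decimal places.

0.6257

With a uniform prior (1/4 each), posterior ∝ likelihood:
  Sp. rubra: 0.15 × 0.388 = 0.0582
  Sp. lutea: 0.096 × 0.08 = 0.00768
  Sp. caerulea: 0.271 × 0.45 = 0.12195
  Sp. nigra: 0.092 × 0.077 = 0.007084
Total = 0.194914.
P(Sp. caerulea | evidence) = 0.12195 / 0.194914 ≈ 0.6257.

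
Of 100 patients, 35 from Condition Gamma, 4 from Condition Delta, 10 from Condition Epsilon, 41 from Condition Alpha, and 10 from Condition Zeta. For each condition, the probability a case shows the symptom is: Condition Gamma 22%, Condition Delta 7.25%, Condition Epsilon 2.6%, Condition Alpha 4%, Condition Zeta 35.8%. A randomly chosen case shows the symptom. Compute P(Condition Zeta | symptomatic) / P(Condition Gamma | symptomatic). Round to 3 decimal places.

Compute prior × likelihood for every hypothesis:
  Condition Gamma: 0.35 × 0.22 = 0.077
  Condition Delta: 0.04 × 0.0725 = 0.0029
  Condition Epsilon: 0.1 × 0.026 = 0.0026
  Condition Alpha: 0.41 × 0.04 = 0.0164
  Condition Zeta: 0.1 × 0.358 = 0.0358
Sum = 0.1347.
The ratio is 0.0358 / 0.077 (the normalizer cancels) = 0.465.

0.465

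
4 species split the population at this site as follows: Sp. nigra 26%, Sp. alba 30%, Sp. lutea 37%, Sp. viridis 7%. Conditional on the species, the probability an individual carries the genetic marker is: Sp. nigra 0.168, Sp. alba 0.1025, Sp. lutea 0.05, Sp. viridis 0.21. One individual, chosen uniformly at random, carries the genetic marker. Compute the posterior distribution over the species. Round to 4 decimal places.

Sp. nigra 0.4058, Sp. alba 0.2857, Sp. lutea 0.1719, Sp. viridis 0.1366

Compute prior × likelihood for every hypothesis:
  Sp. nigra: 0.26 × 0.168 = 0.04368
  Sp. alba: 0.3 × 0.1025 = 0.03075
  Sp. lutea: 0.37 × 0.05 = 0.0185
  Sp. viridis: 0.07 × 0.21 = 0.0147
Sum = 0.10763.
P(Sp. nigra | marker) = 0.04368/0.10763 ≈ 0.4058
P(Sp. alba | marker) = 0.03075/0.10763 ≈ 0.2857
P(Sp. lutea | marker) = 0.0185/0.10763 ≈ 0.1719
P(Sp. viridis | marker) = 0.0147/0.10763 ≈ 0.1366
(Check: 0.4058+0.2857+0.1719+0.1366 = 1.0000.)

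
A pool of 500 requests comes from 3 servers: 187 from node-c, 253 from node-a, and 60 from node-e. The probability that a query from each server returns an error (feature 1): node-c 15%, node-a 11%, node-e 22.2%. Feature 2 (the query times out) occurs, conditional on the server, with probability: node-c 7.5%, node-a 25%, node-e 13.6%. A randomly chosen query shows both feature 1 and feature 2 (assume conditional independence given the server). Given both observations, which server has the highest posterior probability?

Compute prior × likelihood for every hypothesis:
  node-c: 0.374 × 0.15 × 0.075 = 0.0042075
  node-a: 0.506 × 0.11 × 0.25 = 0.013915
  node-e: 0.12 × 0.222 × 0.136 = 0.00362304
Sum = 0.02174554.
Largest term belongs to node-a, so node-a is most probable.

node-a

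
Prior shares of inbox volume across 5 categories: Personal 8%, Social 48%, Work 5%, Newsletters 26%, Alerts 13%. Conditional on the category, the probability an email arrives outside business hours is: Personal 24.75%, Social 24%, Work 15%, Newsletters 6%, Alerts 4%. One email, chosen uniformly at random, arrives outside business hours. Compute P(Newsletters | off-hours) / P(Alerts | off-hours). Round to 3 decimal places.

3.000

Prior × likelihood for each hypothesis:
  Personal: 0.08 × 0.2475 = 0.0198
  Social: 0.48 × 0.24 = 0.1152
  Work: 0.05 × 0.15 = 0.0075
  Newsletters: 0.26 × 0.06 = 0.0156
  Alerts: 0.13 × 0.04 = 0.0052
Sum = 0.1633.
The ratio is 0.0156 / 0.0052 (the normalizer cancels) = 3.000.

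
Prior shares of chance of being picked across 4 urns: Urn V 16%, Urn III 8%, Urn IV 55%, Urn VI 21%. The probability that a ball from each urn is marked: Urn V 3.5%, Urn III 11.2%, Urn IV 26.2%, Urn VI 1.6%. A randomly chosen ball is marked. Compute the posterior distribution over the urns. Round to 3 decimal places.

Compute prior × likelihood for every hypothesis:
  Urn V: 0.16 × 0.035 = 0.0056
  Urn III: 0.08 × 0.112 = 0.00896
  Urn IV: 0.55 × 0.262 = 0.1441
  Urn VI: 0.21 × 0.016 = 0.00336
Sum = 0.16202.
P(Urn V | marked) = 0.0056/0.16202 ≈ 0.035
P(Urn III | marked) = 0.00896/0.16202 ≈ 0.055
P(Urn IV | marked) = 0.1441/0.16202 ≈ 0.889
P(Urn VI | marked) = 0.00336/0.16202 ≈ 0.021

Urn V 0.035, Urn III 0.055, Urn IV 0.889, Urn VI 0.021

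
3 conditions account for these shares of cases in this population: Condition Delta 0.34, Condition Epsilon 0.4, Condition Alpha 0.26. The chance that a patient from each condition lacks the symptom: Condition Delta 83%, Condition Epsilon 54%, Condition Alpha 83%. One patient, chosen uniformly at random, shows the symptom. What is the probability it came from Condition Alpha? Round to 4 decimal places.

Taking complements, P(symptomatic | each) = Condition Delta 0.17, Condition Epsilon 0.46, Condition Alpha 0.17.
By Bayes' rule, posterior ∝ prior × likelihood:
  Condition Delta: 0.34 × 0.17 = 0.0578
  Condition Epsilon: 0.4 × 0.46 = 0.184
  Condition Alpha: 0.26 × 0.17 = 0.0442
Total = 0.286.
P(Condition Alpha | evidence) = 0.0442 / 0.286 ≈ 0.1545.

0.1545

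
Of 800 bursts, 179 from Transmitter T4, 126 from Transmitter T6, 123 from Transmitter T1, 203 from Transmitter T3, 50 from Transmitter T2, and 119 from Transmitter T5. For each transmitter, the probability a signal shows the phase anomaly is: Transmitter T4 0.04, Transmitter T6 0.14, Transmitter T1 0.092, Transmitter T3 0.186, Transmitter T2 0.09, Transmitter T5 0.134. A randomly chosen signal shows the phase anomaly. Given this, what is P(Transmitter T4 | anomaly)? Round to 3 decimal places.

0.076

By Bayes' rule, posterior ∝ prior × likelihood:
  Transmitter T4: 0.22375 × 0.04 = 0.00895
  Transmitter T6: 0.1575 × 0.14 = 0.02205
  Transmitter T1: 0.15375 × 0.092 = 0.014145
  Transmitter T3: 0.25375 × 0.186 = 0.0471975
  Transmitter T2: 0.0625 × 0.09 = 0.005625
  Transmitter T5: 0.14875 × 0.134 = 0.0199325
Total = 0.1179.
P(Transmitter T4 | evidence) = 0.00895 / 0.1179 ≈ 0.076.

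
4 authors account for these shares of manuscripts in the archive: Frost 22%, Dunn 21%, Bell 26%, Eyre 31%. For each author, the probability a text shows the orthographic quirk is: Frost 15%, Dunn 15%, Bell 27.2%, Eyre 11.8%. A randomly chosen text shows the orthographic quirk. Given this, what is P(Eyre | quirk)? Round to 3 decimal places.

0.213

Prior × likelihood for each hypothesis:
  Frost: 0.22 × 0.15 = 0.033
  Dunn: 0.21 × 0.15 = 0.0315
  Bell: 0.26 × 0.272 = 0.07072
  Eyre: 0.31 × 0.118 = 0.03658
Total = 0.1718.
P(Eyre | evidence) = 0.03658 / 0.1718 ≈ 0.213.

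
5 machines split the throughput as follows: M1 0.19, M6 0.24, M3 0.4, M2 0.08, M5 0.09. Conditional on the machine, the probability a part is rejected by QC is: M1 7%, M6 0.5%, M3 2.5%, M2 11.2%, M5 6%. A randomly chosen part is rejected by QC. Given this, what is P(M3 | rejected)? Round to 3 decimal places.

0.257

Prior × likelihood for each hypothesis:
  M1: 0.19 × 0.07 = 0.0133
  M6: 0.24 × 0.005 = 0.0012
  M3: 0.4 × 0.025 = 0.01
  M2: 0.08 × 0.112 = 0.00896
  M5: 0.09 × 0.06 = 0.0054
Normalizing constant = 0.03886.
P(M3 | evidence) = 0.01 / 0.03886 ≈ 0.257.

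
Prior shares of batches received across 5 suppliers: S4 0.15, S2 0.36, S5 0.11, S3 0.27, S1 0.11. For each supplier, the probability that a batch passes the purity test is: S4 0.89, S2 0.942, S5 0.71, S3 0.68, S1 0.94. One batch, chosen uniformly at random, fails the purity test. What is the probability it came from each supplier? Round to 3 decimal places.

Taking complements, P(off-spec | each) = S4 0.11, S2 0.058, S5 0.29, S3 0.32, S1 0.06.
Prior × likelihood for each hypothesis:
  S4: 0.15 × 0.11 = 0.0165
  S2: 0.36 × 0.058 = 0.02088
  S5: 0.11 × 0.29 = 0.0319
  S3: 0.27 × 0.32 = 0.0864
  S1: 0.11 × 0.06 = 0.0066
Normalizing constant = 0.16228.
P(S4 | off-spec) = 0.0165/0.16228 ≈ 0.102
P(S2 | off-spec) = 0.02088/0.16228 ≈ 0.129
P(S5 | off-spec) = 0.0319/0.16228 ≈ 0.197
P(S3 | off-spec) = 0.0864/0.16228 ≈ 0.532
P(S1 | off-spec) = 0.0066/0.16228 ≈ 0.041

S4 0.102, S2 0.129, S5 0.197, S3 0.532, S1 0.041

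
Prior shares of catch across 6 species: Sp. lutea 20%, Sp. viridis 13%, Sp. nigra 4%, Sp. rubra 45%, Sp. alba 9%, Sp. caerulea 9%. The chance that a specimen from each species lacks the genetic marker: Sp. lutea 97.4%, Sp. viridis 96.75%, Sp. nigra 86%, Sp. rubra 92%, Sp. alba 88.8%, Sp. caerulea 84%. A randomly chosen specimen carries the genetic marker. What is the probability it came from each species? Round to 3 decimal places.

Taking complements, P(marker | each) = Sp. lutea 0.026, Sp. viridis 0.0325, Sp. nigra 0.14, Sp. rubra 0.08, Sp. alba 0.112, Sp. caerulea 0.16.
Compute prior × likelihood for every hypothesis:
  Sp. lutea: 0.2 × 0.026 = 0.0052
  Sp. viridis: 0.13 × 0.0325 = 0.004225
  Sp. nigra: 0.04 × 0.14 = 0.0056
  Sp. rubra: 0.45 × 0.08 = 0.036
  Sp. alba: 0.09 × 0.112 = 0.01008
  Sp. caerulea: 0.09 × 0.16 = 0.0144
Sum = 0.075505.
P(Sp. lutea | marker) = 0.0052/0.075505 ≈ 0.069
P(Sp. viridis | marker) = 0.004225/0.075505 ≈ 0.056
P(Sp. nigra | marker) = 0.0056/0.075505 ≈ 0.074
P(Sp. rubra | marker) = 0.036/0.075505 ≈ 0.477
P(Sp. alba | marker) = 0.01008/0.075505 ≈ 0.134
P(Sp. caerulea | marker) = 0.0144/0.075505 ≈ 0.191

Sp. lutea 0.069, Sp. viridis 0.056, Sp. nigra 0.074, Sp. rubra 0.477, Sp. alba 0.134, Sp. caerulea 0.191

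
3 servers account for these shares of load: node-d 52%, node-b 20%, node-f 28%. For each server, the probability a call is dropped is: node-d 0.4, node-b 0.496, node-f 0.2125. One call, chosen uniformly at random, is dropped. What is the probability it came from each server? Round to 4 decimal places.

node-d 0.5672, node-b 0.2705, node-f 0.1623

Unnormalized posteriors (prior × likelihood):
  node-d: 0.52 × 0.4 = 0.208
  node-b: 0.2 × 0.496 = 0.0992
  node-f: 0.28 × 0.2125 = 0.0595
Normalizing constant = 0.3667.
P(node-d | dropped) = 0.208/0.3667 ≈ 0.5672
P(node-b | dropped) = 0.0992/0.3667 ≈ 0.2705
P(node-f | dropped) = 0.0595/0.3667 ≈ 0.1623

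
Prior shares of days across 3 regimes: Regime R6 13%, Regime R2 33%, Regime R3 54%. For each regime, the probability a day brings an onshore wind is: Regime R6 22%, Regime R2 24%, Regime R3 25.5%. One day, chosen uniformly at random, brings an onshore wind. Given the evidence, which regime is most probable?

Unnormalized posteriors (prior × likelihood):
  Regime R6: 0.13 × 0.22 = 0.0286
  Regime R2: 0.33 × 0.24 = 0.0792
  Regime R3: 0.54 × 0.255 = 0.1377
Sum = 0.2455.
Largest term belongs to Regime R3, so Regime R3 is most probable.

Regime R3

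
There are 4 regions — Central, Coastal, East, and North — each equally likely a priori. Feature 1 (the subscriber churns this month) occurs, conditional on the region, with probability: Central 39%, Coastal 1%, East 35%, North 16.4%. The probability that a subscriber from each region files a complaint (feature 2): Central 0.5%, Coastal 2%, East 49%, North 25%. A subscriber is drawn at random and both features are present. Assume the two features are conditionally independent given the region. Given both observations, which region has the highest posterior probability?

East

With a uniform prior (1/4 each), posterior ∝ likelihood:
  Central: 0.39 × 0.005 = 0.00195
  Coastal: 0.01 × 0.02 = 0.0002
  East: 0.35 × 0.49 = 0.1715
  North: 0.164 × 0.25 = 0.041
Sum = 0.21465.
Largest term belongs to East, so East is most probable.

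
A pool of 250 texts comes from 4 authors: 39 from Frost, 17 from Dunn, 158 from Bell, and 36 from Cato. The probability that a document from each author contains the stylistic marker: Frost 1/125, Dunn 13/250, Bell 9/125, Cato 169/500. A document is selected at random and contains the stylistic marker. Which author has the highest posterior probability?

Prior × likelihood for each hypothesis:
  Frost: 0.156 × 0.008 = 0.001248
  Dunn: 0.068 × 0.052 = 0.003536
  Bell: 0.632 × 0.072 = 0.045504
  Cato: 0.144 × 0.338 = 0.048672
Sum = 0.09896.
Largest term belongs to Cato, so Cato is most probable.

Cato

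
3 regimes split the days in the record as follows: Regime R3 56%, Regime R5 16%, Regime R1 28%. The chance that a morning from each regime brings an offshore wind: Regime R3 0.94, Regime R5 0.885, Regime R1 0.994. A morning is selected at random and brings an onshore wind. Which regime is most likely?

Regime R3

Taking complements, P(onshore | each) = Regime R3 0.06, Regime R5 0.115, Regime R1 0.006.
Prior × likelihood for each hypothesis:
  Regime R3: 0.56 × 0.06 = 0.0336
  Regime R5: 0.16 × 0.115 = 0.0184
  Regime R1: 0.28 × 0.006 = 0.00168
Sum = 0.05368.
Largest term belongs to Regime R3, so Regime R3 is most probable.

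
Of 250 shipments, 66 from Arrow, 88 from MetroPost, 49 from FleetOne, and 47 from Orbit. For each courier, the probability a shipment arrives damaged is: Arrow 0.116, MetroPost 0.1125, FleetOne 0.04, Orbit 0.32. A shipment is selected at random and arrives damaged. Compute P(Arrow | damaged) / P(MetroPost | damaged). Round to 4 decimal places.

0.7733

Unnormalized posteriors (prior × likelihood):
  Arrow: 0.264 × 0.116 = 0.030624
  MetroPost: 0.352 × 0.1125 = 0.0396
  FleetOne: 0.196 × 0.04 = 0.00784
  Orbit: 0.188 × 0.32 = 0.06016
Normalizing constant = 0.138224.
The ratio is 0.030624 / 0.0396 (the normalizer cancels) = 0.7733.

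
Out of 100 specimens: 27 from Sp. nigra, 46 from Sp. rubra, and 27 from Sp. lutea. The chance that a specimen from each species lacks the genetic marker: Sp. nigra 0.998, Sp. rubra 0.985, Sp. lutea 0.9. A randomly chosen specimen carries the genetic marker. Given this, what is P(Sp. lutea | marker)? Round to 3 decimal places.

Taking complements, P(marker | each) = Sp. nigra 0.002, Sp. rubra 0.015, Sp. lutea 0.1.
Unnormalized posteriors (prior × likelihood):
  Sp. nigra: 0.27 × 0.002 = 0.00054
  Sp. rubra: 0.46 × 0.015 = 0.0069
  Sp. lutea: 0.27 × 0.1 = 0.027
Total = 0.03444.
P(Sp. lutea | evidence) = 0.027 / 0.03444 ≈ 0.784.

0.784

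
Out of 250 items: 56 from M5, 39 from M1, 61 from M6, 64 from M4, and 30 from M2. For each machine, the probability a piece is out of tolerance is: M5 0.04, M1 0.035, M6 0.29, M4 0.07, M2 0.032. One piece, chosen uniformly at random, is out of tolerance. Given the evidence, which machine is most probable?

M6

By Bayes' rule, posterior ∝ prior × likelihood:
  M5: 0.224 × 0.04 = 0.00896
  M1: 0.156 × 0.035 = 0.00546
  M6: 0.244 × 0.29 = 0.07076
  M4: 0.256 × 0.07 = 0.01792
  M2: 0.12 × 0.032 = 0.00384
Sum = 0.10694.
Largest term belongs to M6, so M6 is most probable.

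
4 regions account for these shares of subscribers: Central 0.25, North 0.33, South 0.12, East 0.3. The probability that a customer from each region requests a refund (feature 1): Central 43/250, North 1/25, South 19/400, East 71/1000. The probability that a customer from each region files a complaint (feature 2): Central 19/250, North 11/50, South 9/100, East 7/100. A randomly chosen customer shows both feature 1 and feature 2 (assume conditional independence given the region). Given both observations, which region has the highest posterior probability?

Central

Unnormalized posteriors (prior × likelihood):
  Central: 0.25 × 0.172 × 0.076 = 0.003268
  North: 0.33 × 0.04 × 0.22 = 0.002904
  South: 0.12 × 0.0475 × 0.09 = 0.000513
  East: 0.3 × 0.071 × 0.07 = 0.001491
Normalizing constant = 0.008176.
Largest term belongs to Central, so Central is most probable.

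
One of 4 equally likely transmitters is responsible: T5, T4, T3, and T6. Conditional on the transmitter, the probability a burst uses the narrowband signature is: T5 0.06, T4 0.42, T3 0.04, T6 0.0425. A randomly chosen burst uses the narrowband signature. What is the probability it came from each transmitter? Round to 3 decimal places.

With a uniform prior (1/4 each), posterior ∝ likelihood:
  T5: 0.06
  T4: 0.42
  T3: 0.04
  T6: 0.0425
Total = 0.5625.
P(T5 | narrowband) = 0.06/0.5625 ≈ 0.107
P(T4 | narrowband) = 0.42/0.5625 ≈ 0.747
P(T3 | narrowband) = 0.04/0.5625 ≈ 0.071
P(T6 | narrowband) = 0.0425/0.5625 ≈ 0.076

T5 0.107, T4 0.747, T3 0.071, T6 0.076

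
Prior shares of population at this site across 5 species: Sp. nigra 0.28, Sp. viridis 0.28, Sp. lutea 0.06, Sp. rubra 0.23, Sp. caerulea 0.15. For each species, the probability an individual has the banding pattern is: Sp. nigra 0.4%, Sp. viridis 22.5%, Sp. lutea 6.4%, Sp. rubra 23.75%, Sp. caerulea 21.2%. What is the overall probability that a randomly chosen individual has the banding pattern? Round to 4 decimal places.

0.1544

Prior × likelihood for each hypothesis:
  Sp. nigra: 0.28 × 0.004 = 0.00112
  Sp. viridis: 0.28 × 0.225 = 0.063
  Sp. lutea: 0.06 × 0.064 = 0.00384
  Sp. rubra: 0.23 × 0.2375 = 0.054625
  Sp. caerulea: 0.15 × 0.212 = 0.0318
P(banded) = 0.00112 + 0.063 + 0.00384 + 0.054625 + 0.0318 = 0.154385 → 0.1544.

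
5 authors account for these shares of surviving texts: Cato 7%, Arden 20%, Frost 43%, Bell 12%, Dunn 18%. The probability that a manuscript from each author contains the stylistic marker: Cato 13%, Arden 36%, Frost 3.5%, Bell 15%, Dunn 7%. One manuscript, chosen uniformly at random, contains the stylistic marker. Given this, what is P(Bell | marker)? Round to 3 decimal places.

Unnormalized posteriors (prior × likelihood):
  Cato: 0.07 × 0.13 = 0.0091
  Arden: 0.2 × 0.36 = 0.072
  Frost: 0.43 × 0.035 = 0.01505
  Bell: 0.12 × 0.15 = 0.018
  Dunn: 0.18 × 0.07 = 0.0126
Total = 0.12675.
P(Bell | evidence) = 0.018 / 0.12675 ≈ 0.142.

0.142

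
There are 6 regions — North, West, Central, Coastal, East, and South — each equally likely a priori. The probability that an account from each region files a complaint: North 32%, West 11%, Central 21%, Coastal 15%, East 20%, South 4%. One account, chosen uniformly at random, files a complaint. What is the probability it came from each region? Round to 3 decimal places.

With a uniform prior (1/6 each), posterior ∝ likelihood:
  North: 0.32
  West: 0.11
  Central: 0.21
  Coastal: 0.15
  East: 0.2
  South: 0.04
Sum = 1.03.
P(North | complaint) = 0.32/1.03 ≈ 0.311
P(West | complaint) = 0.11/1.03 ≈ 0.107
P(Central | complaint) = 0.21/1.03 ≈ 0.204
P(Coastal | complaint) = 0.15/1.03 ≈ 0.146
P(East | complaint) = 0.2/1.03 ≈ 0.194
P(South | complaint) = 0.04/1.03 ≈ 0.039
(Check: 0.311+0.107+0.204+0.146+0.194+0.039 = 1.001.)

North 0.311, West 0.107, Central 0.204, Coastal 0.146, East 0.194, South 0.039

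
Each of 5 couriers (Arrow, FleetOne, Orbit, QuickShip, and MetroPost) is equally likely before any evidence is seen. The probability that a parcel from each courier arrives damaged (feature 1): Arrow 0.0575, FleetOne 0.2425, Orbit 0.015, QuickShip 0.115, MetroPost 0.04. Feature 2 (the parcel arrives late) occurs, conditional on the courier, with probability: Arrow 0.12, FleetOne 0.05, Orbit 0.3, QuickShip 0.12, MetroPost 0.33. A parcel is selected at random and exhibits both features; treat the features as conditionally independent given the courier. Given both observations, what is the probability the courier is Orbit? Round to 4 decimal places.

Since the prior is uniform, the posterior is proportional to the likelihood:
  Arrow: 0.0575 × 0.12 = 0.0069
  FleetOne: 0.2425 × 0.05 = 0.012125
  Orbit: 0.015 × 0.3 = 0.0045
  QuickShip: 0.115 × 0.12 = 0.0138
  MetroPost: 0.04 × 0.33 = 0.0132
Total = 0.050525.
P(Orbit | evidence) = 0.0045 / 0.050525 ≈ 0.0891.

0.0891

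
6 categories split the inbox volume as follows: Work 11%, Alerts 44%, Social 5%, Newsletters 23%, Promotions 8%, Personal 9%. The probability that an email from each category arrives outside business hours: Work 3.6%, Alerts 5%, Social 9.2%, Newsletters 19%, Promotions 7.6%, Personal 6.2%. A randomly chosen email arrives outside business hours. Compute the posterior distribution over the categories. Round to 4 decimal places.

Prior × likelihood for each hypothesis:
  Work: 0.11 × 0.036 = 0.00396
  Alerts: 0.44 × 0.05 = 0.022
  Social: 0.05 × 0.092 = 0.0046
  Newsletters: 0.23 × 0.19 = 0.0437
  Promotions: 0.08 × 0.076 = 0.00608
  Personal: 0.09 × 0.062 = 0.00558
Normalizing constant = 0.08592.
P(Work | off-hours) = 0.00396/0.08592 ≈ 0.0461
P(Alerts | off-hours) = 0.022/0.08592 ≈ 0.2561
P(Social | off-hours) = 0.0046/0.08592 ≈ 0.0535
P(Newsletters | off-hours) = 0.0437/0.08592 ≈ 0.5086
P(Promotions | off-hours) = 0.00608/0.08592 ≈ 0.0708
P(Personal | off-hours) = 0.00558/0.08592 ≈ 0.0649

Work 0.0461, Alerts 0.2561, Social 0.0535, Newsletters 0.5086, Promotions 0.0708, Personal 0.0649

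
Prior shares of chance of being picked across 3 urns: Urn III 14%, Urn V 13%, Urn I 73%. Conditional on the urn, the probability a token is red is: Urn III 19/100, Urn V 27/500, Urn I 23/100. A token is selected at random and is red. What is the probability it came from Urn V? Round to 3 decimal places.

By Bayes' rule, posterior ∝ prior × likelihood:
  Urn III: 0.14 × 0.19 = 0.0266
  Urn V: 0.13 × 0.054 = 0.00702
  Urn I: 0.73 × 0.23 = 0.1679
Normalizing constant = 0.20152.
P(Urn V | evidence) = 0.00702 / 0.20152 ≈ 0.035.

0.035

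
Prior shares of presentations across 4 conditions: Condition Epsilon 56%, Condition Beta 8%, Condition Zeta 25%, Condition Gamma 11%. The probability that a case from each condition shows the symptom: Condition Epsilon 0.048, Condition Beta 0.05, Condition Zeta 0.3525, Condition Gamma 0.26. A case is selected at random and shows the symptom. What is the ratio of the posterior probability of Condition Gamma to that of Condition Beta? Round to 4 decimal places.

Prior × likelihood for each hypothesis:
  Condition Epsilon: 0.56 × 0.048 = 0.02688
  Condition Beta: 0.08 × 0.05 = 0.004
  Condition Zeta: 0.25 × 0.3525 = 0.088125
  Condition Gamma: 0.11 × 0.26 = 0.0286
Sum = 0.147605.
The ratio is 0.0286 / 0.004 (the normalizer cancels) = 7.1500.

7.1500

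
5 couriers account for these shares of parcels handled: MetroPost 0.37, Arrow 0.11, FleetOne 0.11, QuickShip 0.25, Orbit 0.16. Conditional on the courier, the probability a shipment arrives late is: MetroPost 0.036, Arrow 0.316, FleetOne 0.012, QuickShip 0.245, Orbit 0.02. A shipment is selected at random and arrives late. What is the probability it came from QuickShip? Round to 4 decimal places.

Compute prior × likelihood for every hypothesis:
  MetroPost: 0.37 × 0.036 = 0.01332
  Arrow: 0.11 × 0.316 = 0.03476
  FleetOne: 0.11 × 0.012 = 0.00132
  QuickShip: 0.25 × 0.245 = 0.06125
  Orbit: 0.16 × 0.02 = 0.0032
Sum = 0.11385.
P(QuickShip | evidence) = 0.06125 / 0.11385 ≈ 0.5380.

0.5380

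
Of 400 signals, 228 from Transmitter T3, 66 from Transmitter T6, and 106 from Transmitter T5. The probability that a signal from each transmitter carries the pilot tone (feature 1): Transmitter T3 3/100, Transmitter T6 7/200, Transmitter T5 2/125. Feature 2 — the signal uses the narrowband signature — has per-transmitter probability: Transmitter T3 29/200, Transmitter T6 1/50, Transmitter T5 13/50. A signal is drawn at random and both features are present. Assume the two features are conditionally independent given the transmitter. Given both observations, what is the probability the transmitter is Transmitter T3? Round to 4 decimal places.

0.6706

By Bayes' rule, posterior ∝ prior × likelihood:
  Transmitter T3: 0.57 × 0.03 × 0.145 = 0.0024795
  Transmitter T6: 0.165 × 0.035 × 0.02 = 0.0001155
  Transmitter T5: 0.265 × 0.016 × 0.26 = 0.0011024
Sum = 0.0036974.
P(Transmitter T3 | evidence) = 0.0024795 / 0.0036974 ≈ 0.6706.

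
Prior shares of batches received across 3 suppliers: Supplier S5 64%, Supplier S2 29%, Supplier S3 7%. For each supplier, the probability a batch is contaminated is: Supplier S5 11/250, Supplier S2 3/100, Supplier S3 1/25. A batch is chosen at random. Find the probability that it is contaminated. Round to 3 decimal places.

0.040

Compute prior × likelihood for every hypothesis:
  Supplier S5: 0.64 × 0.044 = 0.02816
  Supplier S2: 0.29 × 0.03 = 0.0087
  Supplier S3: 0.07 × 0.04 = 0.0028
P(contaminated) = 0.02816 + 0.0087 + 0.0028 = 0.03966 → 0.040.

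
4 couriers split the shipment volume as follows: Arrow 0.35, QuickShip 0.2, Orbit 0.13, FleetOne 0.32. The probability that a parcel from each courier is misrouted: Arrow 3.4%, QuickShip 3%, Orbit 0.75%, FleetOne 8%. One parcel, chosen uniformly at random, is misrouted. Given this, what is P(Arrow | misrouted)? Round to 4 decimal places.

Unnormalized posteriors (prior × likelihood):
  Arrow: 0.35 × 0.034 = 0.0119
  QuickShip: 0.2 × 0.03 = 0.006
  Orbit: 0.13 × 0.0075 = 0.000975
  FleetOne: 0.32 × 0.08 = 0.0256
Sum = 0.044475.
P(Arrow | evidence) = 0.0119 / 0.044475 ≈ 0.2676.

0.2676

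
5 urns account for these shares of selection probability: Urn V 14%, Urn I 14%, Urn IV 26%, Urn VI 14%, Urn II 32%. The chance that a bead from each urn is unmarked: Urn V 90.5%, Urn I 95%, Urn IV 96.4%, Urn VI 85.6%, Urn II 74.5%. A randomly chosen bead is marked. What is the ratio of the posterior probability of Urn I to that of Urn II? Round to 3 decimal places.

Taking complements, P(marked | each) = Urn V 0.095, Urn I 0.05, Urn IV 0.036, Urn VI 0.144, Urn II 0.255.
By Bayes' rule, posterior ∝ prior × likelihood:
  Urn V: 0.14 × 0.095 = 0.0133
  Urn I: 0.14 × 0.05 = 0.007
  Urn IV: 0.26 × 0.036 = 0.00936
  Urn VI: 0.14 × 0.144 = 0.02016
  Urn II: 0.32 × 0.255 = 0.0816
Sum = 0.13142.
The ratio is 0.007 / 0.0816 (the normalizer cancels) = 0.086.

0.086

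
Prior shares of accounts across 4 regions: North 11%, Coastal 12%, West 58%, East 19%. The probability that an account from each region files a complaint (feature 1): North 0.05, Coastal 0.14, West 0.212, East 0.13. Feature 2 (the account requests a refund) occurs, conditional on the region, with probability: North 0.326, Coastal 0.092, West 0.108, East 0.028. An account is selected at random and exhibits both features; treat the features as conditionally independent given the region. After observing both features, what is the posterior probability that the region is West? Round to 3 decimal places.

Compute prior × likelihood for every hypothesis:
  North: 0.11 × 0.05 × 0.326 = 0.001793
  Coastal: 0.12 × 0.14 × 0.092 = 0.0015456
  West: 0.58 × 0.212 × 0.108 = 0.01327968
  East: 0.19 × 0.13 × 0.028 = 0.0006916
Normalizing constant = 0.01730988.
P(West | evidence) = 0.01327968 / 0.01730988 ≈ 0.767.

0.767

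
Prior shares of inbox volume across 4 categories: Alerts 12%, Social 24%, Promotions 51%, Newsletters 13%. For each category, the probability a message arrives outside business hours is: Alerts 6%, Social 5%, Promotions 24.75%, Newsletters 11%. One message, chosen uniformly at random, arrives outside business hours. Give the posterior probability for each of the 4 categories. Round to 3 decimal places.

Compute prior × likelihood for every hypothesis:
  Alerts: 0.12 × 0.06 = 0.0072
  Social: 0.24 × 0.05 = 0.012
  Promotions: 0.51 × 0.2475 = 0.126225
  Newsletters: 0.13 × 0.11 = 0.0143
Total = 0.159725.
P(Alerts | off-hours) = 0.0072/0.159725 ≈ 0.045
P(Social | off-hours) = 0.012/0.159725 ≈ 0.075
P(Promotions | off-hours) = 0.126225/0.159725 ≈ 0.790
P(Newsletters | off-hours) = 0.0143/0.159725 ≈ 0.090

Alerts 0.045, Social 0.075, Promotions 0.790, Newsletters 0.090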